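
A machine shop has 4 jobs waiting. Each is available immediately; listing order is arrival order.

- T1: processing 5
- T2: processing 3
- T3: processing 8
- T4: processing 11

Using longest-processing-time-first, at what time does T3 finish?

LPT (decreasing processing time): T4 T3 T1 T2.
T4: 0→11
T3: 11→19

19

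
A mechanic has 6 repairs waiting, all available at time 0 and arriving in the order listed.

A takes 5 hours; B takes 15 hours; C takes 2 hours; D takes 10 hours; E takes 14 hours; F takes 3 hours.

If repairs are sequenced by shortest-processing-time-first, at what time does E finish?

SPT (increasing processing time): C F A D E B.
C: 0→2
F: 2→5
A: 5→10
D: 10→20
E: 20→34

34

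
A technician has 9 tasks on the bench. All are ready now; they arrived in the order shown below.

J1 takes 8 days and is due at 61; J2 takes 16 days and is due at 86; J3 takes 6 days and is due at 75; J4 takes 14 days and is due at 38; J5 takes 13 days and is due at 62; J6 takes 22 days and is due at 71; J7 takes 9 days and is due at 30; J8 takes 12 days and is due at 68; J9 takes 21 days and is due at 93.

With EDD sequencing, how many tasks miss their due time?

4

EDD (increasing due date): J7 J4 J1 J5 J8 J6 J3 J2 J9.
J7: 0→9, due 30, tardiness 0
J4: 9→23, due 38, tardiness 0
J1: 23→31, due 61, tardiness 0
J5: 31→44, due 62, tardiness 0
J8: 44→56, due 68, tardiness 0
J6: 56→78, due 71, tardiness 7
J3: 78→84, due 75, tardiness 9
J2: 84→100, due 86, tardiness 14
J9: 100→121, due 93, tardiness 28
Late tasks: 4.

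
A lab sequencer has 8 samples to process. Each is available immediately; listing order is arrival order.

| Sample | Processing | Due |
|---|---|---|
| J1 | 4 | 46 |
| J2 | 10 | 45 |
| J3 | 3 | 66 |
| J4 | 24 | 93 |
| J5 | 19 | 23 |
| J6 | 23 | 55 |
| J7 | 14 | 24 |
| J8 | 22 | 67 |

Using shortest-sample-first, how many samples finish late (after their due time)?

SPT (increasing processing time): J3 J1 J2 J7 J5 J8 J6 J4.
J3: 0→3, due 66, tardiness 0
J1: 3→7, due 46, tardiness 0
J2: 7→17, due 45, tardiness 0
J7: 17→31, due 24, tardiness 7
J5: 31→50, due 23, tardiness 27
J8: 50→72, due 67, tardiness 5
J6: 72→95, due 55, tardiness 40
J4: 95→119, due 93, tardiness 26
Late samples: 5.

5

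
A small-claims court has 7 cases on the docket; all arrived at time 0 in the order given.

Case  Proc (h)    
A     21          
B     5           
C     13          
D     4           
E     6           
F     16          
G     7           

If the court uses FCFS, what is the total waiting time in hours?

243

FIFO (arrival order): A B C D E F G.
A: waits 0, runs 0→21
B: waits 21, runs 21→26
C: waits 26, runs 26→39
D: waits 39, runs 39→43
E: waits 43, runs 43→49
F: waits 49, runs 49→65
G: waits 65, runs 65→72
Sum = 0+21+26+39+43+49+65 = 243.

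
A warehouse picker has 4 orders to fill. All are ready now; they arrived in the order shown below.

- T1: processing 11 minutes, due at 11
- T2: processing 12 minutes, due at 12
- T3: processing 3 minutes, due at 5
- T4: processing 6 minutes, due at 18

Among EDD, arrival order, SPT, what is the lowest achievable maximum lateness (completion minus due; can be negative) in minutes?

14

EDD (increasing due date): T3 T1 T2 T4.
T3: 0→3, due 5, lateness -2
T1: 3→14, due 11, lateness 3
T2: 14→26, due 12, lateness 14
T4: 26→32, due 18, lateness 14
Maximum = 14.
FIFO (arrival order): T1 T2 T3 T4.
T1: 0→11, due 11, lateness 0
T2: 11→23, due 12, lateness 11
T3: 23→26, due 5, lateness 21
T4: 26→32, due 18, lateness 14
Maximum = 21.
SPT (increasing processing time): T3 T4 T1 T2.
T3: 0→3, due 5, lateness -2
T4: 3→9, due 18, lateness -9
T1: 9→20, due 11, lateness 9
T2: 20→32, due 12, lateness 20
Maximum = 20.
EDD 14, FIFO 21, SPT 20 → minimum 14.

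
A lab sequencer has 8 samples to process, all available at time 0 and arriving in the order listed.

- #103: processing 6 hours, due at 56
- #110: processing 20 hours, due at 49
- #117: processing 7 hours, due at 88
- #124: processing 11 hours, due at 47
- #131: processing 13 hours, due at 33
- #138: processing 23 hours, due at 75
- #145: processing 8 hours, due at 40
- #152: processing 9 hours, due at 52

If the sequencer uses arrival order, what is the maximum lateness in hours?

48

FIFO (arrival order): #103 #110 #117 #124 #131 #138 #145 #152.
#103: 0→6, due 56, lateness -50
#110: 6→26, due 49, lateness -23
#117: 26→33, due 88, lateness -55
#124: 33→44, due 47, lateness -3
#131: 44→57, due 33, lateness 24
#138: 57→80, due 75, lateness 5
#145: 80→88, due 40, lateness 48
#152: 88→97, due 52, lateness 45
Maximum = 48.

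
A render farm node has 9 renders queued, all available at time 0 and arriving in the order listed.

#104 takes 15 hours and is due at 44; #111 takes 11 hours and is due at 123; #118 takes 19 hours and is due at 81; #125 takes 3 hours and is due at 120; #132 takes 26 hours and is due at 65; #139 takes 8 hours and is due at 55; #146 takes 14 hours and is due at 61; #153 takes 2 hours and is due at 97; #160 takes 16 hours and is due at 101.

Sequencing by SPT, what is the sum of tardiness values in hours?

65

SPT (increasing processing time): #153 #125 #139 #111 #146 #104 #160 #118 #132.
#153: 0→2, due 97, tardiness 0
#125: 2→5, due 120, tardiness 0
#139: 5→13, due 55, tardiness 0
#111: 13→24, due 123, tardiness 0
#146: 24→38, due 61, tardiness 0
#104: 38→53, due 44, tardiness 9
#160: 53→69, due 101, tardiness 0
#118: 69→88, due 81, tardiness 7
#132: 88→114, due 65, tardiness 49
Sum = 0+0+0+0+0+9+0+7+49 = 65.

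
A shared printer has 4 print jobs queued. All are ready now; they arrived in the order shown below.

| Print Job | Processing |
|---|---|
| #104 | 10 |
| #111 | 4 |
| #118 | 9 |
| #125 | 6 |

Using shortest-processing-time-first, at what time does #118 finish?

19

SPT (increasing processing time): #111 #125 #118 #104.
#111: 0→4
#125: 4→10
#118: 10→19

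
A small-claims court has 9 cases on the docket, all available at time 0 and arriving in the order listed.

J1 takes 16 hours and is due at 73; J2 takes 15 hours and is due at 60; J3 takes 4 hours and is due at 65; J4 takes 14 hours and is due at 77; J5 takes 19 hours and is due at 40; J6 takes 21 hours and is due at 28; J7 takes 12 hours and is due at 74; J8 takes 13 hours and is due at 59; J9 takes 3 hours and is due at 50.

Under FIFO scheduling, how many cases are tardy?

FIFO (arrival order): J1 J2 J3 J4 J5 J6 J7 J8 J9.
J1: 0→16, due 73, tardiness 0
J2: 16→31, due 60, tardiness 0
J3: 31→35, due 65, tardiness 0
J4: 35→49, due 77, tardiness 0
J5: 49→68, due 40, tardiness 28
J6: 68→89, due 28, tardiness 61
J7: 89→101, due 74, tardiness 27
J8: 101→114, due 59, tardiness 55
J9: 114→117, due 50, tardiness 67
Late cases: 5.

5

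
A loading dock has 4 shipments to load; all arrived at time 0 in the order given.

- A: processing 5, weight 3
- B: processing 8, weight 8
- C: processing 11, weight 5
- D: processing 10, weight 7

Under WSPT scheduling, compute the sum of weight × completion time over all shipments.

429

WSPT (decreasing weight/processing-time ratio): B D A C.
B: finishes 8, weight 8, w·C = 64
D: finishes 18, weight 7, w·C = 126
A: finishes 23, weight 3, w·C = 69
C: finishes 34, weight 5, w·C = 170
Sum = 64+126+69+170 = 429.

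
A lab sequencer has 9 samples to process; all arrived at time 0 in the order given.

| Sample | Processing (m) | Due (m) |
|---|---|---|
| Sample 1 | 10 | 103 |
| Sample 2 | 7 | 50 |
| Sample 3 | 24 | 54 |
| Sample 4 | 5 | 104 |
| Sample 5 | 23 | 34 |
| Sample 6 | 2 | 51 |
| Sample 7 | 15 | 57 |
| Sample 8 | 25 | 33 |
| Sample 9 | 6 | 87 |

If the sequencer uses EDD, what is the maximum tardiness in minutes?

EDD (increasing due date): Sample 8 Sample 5 Sample 2 Sample 6 Sample 3 Sample 7 Sample 9 Sample 1 Sample 4.
Sample 8: 0→25, due 33, tardiness 0
Sample 5: 25→48, due 34, tardiness 14
Sample 2: 48→55, due 50, tardiness 5
Sample 6: 55→57, due 51, tardiness 6
Sample 3: 57→81, due 54, tardiness 27
Sample 7: 81→96, due 57, tardiness 39
Sample 9: 96→102, due 87, tardiness 15
Sample 1: 102→112, due 103, tardiness 9
Sample 4: 112→117, due 104, tardiness 13
Maximum = 39.

39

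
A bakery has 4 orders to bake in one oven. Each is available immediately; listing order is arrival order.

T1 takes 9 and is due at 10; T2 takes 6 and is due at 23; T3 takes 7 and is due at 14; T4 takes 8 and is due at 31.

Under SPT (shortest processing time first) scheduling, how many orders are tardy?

1

SPT (increasing processing time): T2 T3 T4 T1.
T2: 0→6, due 23, tardiness 0
T3: 6→13, due 14, tardiness 0
T4: 13→21, due 31, tardiness 0
T1: 21→30, due 10, tardiness 20
Late orders: 1.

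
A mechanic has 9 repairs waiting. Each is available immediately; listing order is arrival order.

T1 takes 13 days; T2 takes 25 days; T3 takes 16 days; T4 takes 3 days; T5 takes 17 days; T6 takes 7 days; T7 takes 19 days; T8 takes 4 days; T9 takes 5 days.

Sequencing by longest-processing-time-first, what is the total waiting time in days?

LPT (decreasing processing time): T2 T7 T5 T3 T1 T6 T9 T8 T4.
T2: waits 0, runs 0→25
T7: waits 25, runs 25→44
T5: waits 44, runs 44→61
T3: waits 61, runs 61→77
T1: waits 77, runs 77→90
T6: waits 90, runs 90→97
T9: waits 97, runs 97→102
T8: waits 102, runs 102→106
T4: waits 106, runs 106→109
Sum = 0+25+44+61+77+90+97+102+106 = 602.

602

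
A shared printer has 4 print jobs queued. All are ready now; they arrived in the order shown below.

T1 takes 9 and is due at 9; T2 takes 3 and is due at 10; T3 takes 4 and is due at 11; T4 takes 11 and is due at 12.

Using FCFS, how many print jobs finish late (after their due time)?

FIFO (arrival order): T1 T2 T3 T4.
T1: 0→9, due 9, tardiness 0
T2: 9→12, due 10, tardiness 2
T3: 12→16, due 11, tardiness 5
T4: 16→27, due 12, tardiness 15
Late print jobs: 3.

3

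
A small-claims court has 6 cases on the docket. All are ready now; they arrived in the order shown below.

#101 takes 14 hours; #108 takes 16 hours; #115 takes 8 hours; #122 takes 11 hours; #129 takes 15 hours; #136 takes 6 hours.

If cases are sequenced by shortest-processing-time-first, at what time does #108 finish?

70

SPT (increasing processing time): #136 #115 #122 #101 #129 #108.
#136: 0→6
#115: 6→14
#122: 14→25
#101: 25→39
#129: 39→54
#108: 54→70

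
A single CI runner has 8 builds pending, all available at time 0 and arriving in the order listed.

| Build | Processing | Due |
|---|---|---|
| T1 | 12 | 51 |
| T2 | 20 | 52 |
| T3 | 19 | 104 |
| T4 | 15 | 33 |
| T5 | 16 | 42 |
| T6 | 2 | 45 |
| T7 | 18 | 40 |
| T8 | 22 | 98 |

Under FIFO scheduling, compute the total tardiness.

200

FIFO (arrival order): T1 T2 T3 T4 T5 T6 T7 T8.
T1: 0→12, due 51, tardiness 0
T2: 12→32, due 52, tardiness 0
T3: 32→51, due 104, tardiness 0
T4: 51→66, due 33, tardiness 33
T5: 66→82, due 42, tardiness 40
T6: 82→84, due 45, tardiness 39
T7: 84→102, due 40, tardiness 62
T8: 102→124, due 98, tardiness 26
Sum = 0+0+0+33+40+39+62+26 = 200.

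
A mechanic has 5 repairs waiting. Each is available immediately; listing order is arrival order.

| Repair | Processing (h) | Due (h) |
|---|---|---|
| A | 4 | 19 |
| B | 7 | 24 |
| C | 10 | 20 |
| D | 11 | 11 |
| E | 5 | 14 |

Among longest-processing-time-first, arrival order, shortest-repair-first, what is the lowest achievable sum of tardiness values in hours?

32

LPT (decreasing processing time): D C B E A.
D: 0→11, due 11, tardiness 0
C: 11→21, due 20, tardiness 1
B: 21→28, due 24, tardiness 4
E: 28→33, due 14, tardiness 19
A: 33→37, due 19, tardiness 18
Sum = 0+1+4+19+18 = 42.
FIFO (arrival order): A B C D E.
A: 0→4, due 19, tardiness 0
B: 4→11, due 24, tardiness 0
C: 11→21, due 20, tardiness 1
D: 21→32, due 11, tardiness 21
E: 32→37, due 14, tardiness 23
Sum = 0+0+1+21+23 = 45.
SPT (increasing processing time): A E B C D.
A: 0→4, due 19, tardiness 0
E: 4→9, due 14, tardiness 0
B: 9→16, due 24, tardiness 0
C: 16→26, due 20, tardiness 6
D: 26→37, due 11, tardiness 26
Sum = 0+0+0+6+26 = 32.
LPT 42, FIFO 45, SPT 32 → minimum 32.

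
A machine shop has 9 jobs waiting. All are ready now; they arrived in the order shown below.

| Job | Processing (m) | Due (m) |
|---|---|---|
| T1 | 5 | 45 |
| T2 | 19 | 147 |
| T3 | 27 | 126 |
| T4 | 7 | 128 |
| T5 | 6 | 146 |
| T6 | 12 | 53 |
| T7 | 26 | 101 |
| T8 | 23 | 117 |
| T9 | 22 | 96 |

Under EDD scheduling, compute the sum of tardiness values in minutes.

EDD (increasing due date): T1 T6 T9 T7 T8 T3 T4 T5 T2.
T1: 0→5, due 45, tardiness 0
T6: 5→17, due 53, tardiness 0
T9: 17→39, due 96, tardiness 0
T7: 39→65, due 101, tardiness 0
T8: 65→88, due 117, tardiness 0
T3: 88→115, due 126, tardiness 0
T4: 115→122, due 128, tardiness 0
T5: 122→128, due 146, tardiness 0
T2: 128→147, due 147, tardiness 0
Sum = 0+0+0+0+0+0+0+0+0 = 0.

0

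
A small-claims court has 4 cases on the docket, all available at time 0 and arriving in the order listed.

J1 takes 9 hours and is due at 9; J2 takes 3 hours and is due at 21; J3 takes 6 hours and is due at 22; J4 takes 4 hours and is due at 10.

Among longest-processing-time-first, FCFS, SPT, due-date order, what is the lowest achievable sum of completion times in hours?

45

LPT (decreasing processing time): J1 J3 J4 J2.
J1: 0→9
J3: 9→15
J4: 15→19
J2: 19→22
Sum = 9+15+19+22 = 65.
FIFO (arrival order): J1 J2 J3 J4.
J1: 0→9
J2: 9→12
J3: 12→18
J4: 18→22
Sum = 9+12+18+22 = 61.
SPT (increasing processing time): J2 J4 J3 J1.
J2: 0→3
J4: 3→7
J3: 7→13
J1: 13→22
Sum = 3+7+13+22 = 45.
EDD (increasing due date): J1 J4 J2 J3.
J1: 0→9
J4: 9→13
J2: 13→16
J3: 16→22
Sum = 9+13+16+22 = 60.
LPT 65, FIFO 61, SPT 45, EDD 60 → minimum 45.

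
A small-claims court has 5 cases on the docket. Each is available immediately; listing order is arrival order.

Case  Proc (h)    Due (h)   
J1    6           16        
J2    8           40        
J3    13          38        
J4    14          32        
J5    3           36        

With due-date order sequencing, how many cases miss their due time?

EDD (increasing due date): J1 J4 J5 J3 J2.
J1: 0→6, due 16, tardiness 0
J4: 6→20, due 32, tardiness 0
J5: 20→23, due 36, tardiness 0
J3: 23→36, due 38, tardiness 0
J2: 36→44, due 40, tardiness 4
Late cases: 1.

1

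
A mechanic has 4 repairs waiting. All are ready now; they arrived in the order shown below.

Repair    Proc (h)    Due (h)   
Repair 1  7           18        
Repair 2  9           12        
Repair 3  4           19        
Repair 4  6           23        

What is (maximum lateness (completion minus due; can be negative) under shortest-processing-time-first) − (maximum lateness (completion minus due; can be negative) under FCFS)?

10

SPT (increasing processing time): Repair 3 Repair 4 Repair 1 Repair 2.
Repair 3: 0→4, due 19, lateness -15
Repair 4: 4→10, due 23, lateness -13
Repair 1: 10→17, due 18, lateness -1
Repair 2: 17→26, due 12, lateness 14
Maximum = 14.
FIFO (arrival order): Repair 1 Repair 2 Repair 3 Repair 4.
Repair 1: 0→7, due 18, lateness -11
Repair 2: 7→16, due 12, lateness 4
Repair 3: 16→20, due 19, lateness 1
Repair 4: 20→26, due 23, lateness 3
Maximum = 4.
Difference = 14 − 4 = 10.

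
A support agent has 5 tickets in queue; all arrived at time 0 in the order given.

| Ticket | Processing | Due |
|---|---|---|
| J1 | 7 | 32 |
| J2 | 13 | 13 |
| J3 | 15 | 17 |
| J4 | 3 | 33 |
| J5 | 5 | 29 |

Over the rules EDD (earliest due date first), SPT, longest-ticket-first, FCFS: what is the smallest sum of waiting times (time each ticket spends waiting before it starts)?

54

EDD (increasing due date): J2 J3 J5 J1 J4.
J2: waits 0, runs 0→13
J3: waits 13, runs 13→28
J5: waits 28, runs 28→33
J1: waits 33, runs 33→40
J4: waits 40, runs 40→43
Sum = 0+13+28+33+40 = 114.
SPT (increasing processing time): J4 J5 J1 J2 J3.
J4: waits 0, runs 0→3
J5: waits 3, runs 3→8
J1: waits 8, runs 8→15
J2: waits 15, runs 15→28
J3: waits 28, runs 28→43
Sum = 0+3+8+15+28 = 54.
LPT (decreasing processing time): J3 J2 J1 J5 J4.
J3: waits 0, runs 0→15
J2: waits 15, runs 15→28
J1: waits 28, runs 28→35
J5: waits 35, runs 35→40
J4: waits 40, runs 40→43
Sum = 0+15+28+35+40 = 118.
FIFO (arrival order): J1 J2 J3 J4 J5.
J1: waits 0, runs 0→7
J2: waits 7, runs 7→20
J3: waits 20, runs 20→35
J4: waits 35, runs 35→38
J5: waits 38, runs 38→43
Sum = 0+7+20+35+38 = 100.
EDD 114, SPT 54, LPT 118, FIFO 100 → minimum 54.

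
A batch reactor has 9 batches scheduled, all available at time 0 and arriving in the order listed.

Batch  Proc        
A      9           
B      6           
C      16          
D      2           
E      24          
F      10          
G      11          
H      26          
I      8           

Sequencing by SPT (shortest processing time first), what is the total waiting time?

280

SPT (increasing processing time): D B I A F G C E H.
D: waits 0, runs 0→2
B: waits 2, runs 2→8
I: waits 8, runs 8→16
A: waits 16, runs 16→25
F: waits 25, runs 25→35
G: waits 35, runs 35→46
C: waits 46, runs 46→62
E: waits 62, runs 62→86
H: waits 86, runs 86→112
Sum = 0+2+8+16+25+35+46+62+86 = 280.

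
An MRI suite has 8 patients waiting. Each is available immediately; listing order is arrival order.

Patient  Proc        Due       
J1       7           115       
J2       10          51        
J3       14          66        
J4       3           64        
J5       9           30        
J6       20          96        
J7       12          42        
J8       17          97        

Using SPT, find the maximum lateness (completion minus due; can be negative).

-1

SPT (increasing processing time): J4 J1 J5 J2 J7 J3 J8 J6.
J4: 0→3, due 64, lateness -61
J1: 3→10, due 115, lateness -105
J5: 10→19, due 30, lateness -11
J2: 19→29, due 51, lateness -22
J7: 29→41, due 42, lateness -1
J3: 41→55, due 66, lateness -11
J8: 55→72, due 97, lateness -25
J6: 72→92, due 96, lateness -4
Maximum = -1.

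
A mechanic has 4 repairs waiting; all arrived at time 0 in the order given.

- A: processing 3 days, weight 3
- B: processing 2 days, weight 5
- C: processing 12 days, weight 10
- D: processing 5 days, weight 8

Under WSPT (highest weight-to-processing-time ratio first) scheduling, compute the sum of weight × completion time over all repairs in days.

316

WSPT (decreasing weight/processing-time ratio): B D A C.
B: finishes 2, weight 5, w·C = 10
D: finishes 7, weight 8, w·C = 56
A: finishes 10, weight 3, w·C = 30
C: finishes 22, weight 10, w·C = 220
Sum = 10+56+30+220 = 316.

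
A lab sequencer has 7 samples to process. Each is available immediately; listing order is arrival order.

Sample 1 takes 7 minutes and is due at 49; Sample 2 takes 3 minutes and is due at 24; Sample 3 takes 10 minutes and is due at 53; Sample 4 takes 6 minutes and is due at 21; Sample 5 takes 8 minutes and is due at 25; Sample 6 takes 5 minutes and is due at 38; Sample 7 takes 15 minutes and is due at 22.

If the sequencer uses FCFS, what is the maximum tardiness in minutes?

FIFO (arrival order): Sample 1 Sample 2 Sample 3 Sample 4 Sample 5 Sample 6 Sample 7.
Sample 1: 0→7, due 49, tardiness 0
Sample 2: 7→10, due 24, tardiness 0
Sample 3: 10→20, due 53, tardiness 0
Sample 4: 20→26, due 21, tardiness 5
Sample 5: 26→34, due 25, tardiness 9
Sample 6: 34→39, due 38, tardiness 1
Sample 7: 39→54, due 22, tardiness 32
Maximum = 32.

32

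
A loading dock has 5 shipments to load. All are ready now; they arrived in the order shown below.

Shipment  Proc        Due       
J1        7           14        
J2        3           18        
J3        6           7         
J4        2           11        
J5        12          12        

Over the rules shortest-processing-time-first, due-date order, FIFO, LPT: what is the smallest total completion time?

66

SPT (increasing processing time): J4 J2 J3 J1 J5.
J4: 0→2
J2: 2→5
J3: 5→11
J1: 11→18
J5: 18→30
Sum = 2+5+11+18+30 = 66.
EDD (increasing due date): J3 J4 J5 J1 J2.
J3: 0→6
J4: 6→8
J5: 8→20
J1: 20→27
J2: 27→30
Sum = 6+8+20+27+30 = 91.
FIFO (arrival order): J1 J2 J3 J4 J5.
J1: 0→7
J2: 7→10
J3: 10→16
J4: 16→18
J5: 18→30
Sum = 7+10+16+18+30 = 81.
LPT (decreasing processing time): J5 J1 J3 J2 J4.
J5: 0→12
J1: 12→19
J3: 19→25
J2: 25→28
J4: 28→30
Sum = 12+19+25+28+30 = 114.
SPT 66, EDD 91, FIFO 81, LPT 114 → minimum 66.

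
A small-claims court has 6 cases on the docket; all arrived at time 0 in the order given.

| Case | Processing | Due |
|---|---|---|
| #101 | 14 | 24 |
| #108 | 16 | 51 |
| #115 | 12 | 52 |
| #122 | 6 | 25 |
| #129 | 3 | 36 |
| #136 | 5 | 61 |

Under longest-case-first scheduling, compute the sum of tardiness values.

49

LPT (decreasing processing time): #108 #101 #115 #122 #136 #129.
#108: 0→16, due 51, tardiness 0
#101: 16→30, due 24, tardiness 6
#115: 30→42, due 52, tardiness 0
#122: 42→48, due 25, tardiness 23
#136: 48→53, due 61, tardiness 0
#129: 53→56, due 36, tardiness 20
Sum = 0+6+0+23+0+20 = 49.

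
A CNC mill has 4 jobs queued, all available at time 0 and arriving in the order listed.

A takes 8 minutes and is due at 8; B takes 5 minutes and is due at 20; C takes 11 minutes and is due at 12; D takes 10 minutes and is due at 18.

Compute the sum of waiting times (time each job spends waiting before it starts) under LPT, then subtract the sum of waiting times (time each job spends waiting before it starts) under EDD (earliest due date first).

5

LPT (decreasing processing time): C D A B.
C: waits 0, runs 0→11
D: waits 11, runs 11→21
A: waits 21, runs 21→29
B: waits 29, runs 29→34
Sum = 0+11+21+29 = 61.
EDD (increasing due date): A C D B.
A: waits 0, runs 0→8
C: waits 8, runs 8→19
D: waits 19, runs 19→29
B: waits 29, runs 29→34
Sum = 0+8+19+29 = 56.
Difference = 61 − 56 = 5.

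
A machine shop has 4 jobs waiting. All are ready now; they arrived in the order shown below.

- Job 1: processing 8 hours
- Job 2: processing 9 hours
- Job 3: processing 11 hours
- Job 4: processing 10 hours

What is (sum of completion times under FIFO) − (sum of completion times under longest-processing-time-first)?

-9

FIFO (arrival order): Job 1 Job 2 Job 3 Job 4.
Job 1: 0→8
Job 2: 8→17
Job 3: 17→28
Job 4: 28→38
Sum = 8+17+28+38 = 91.
LPT (decreasing processing time): Job 3 Job 4 Job 2 Job 1.
Job 3: 0→11
Job 4: 11→21
Job 2: 21→30
Job 1: 30→38
Sum = 11+21+30+38 = 100.
Difference = 91 − 100 = -9.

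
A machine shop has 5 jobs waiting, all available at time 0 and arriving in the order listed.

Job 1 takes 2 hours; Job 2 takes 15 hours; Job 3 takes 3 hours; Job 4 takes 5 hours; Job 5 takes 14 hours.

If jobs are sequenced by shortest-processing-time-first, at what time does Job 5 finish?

24

SPT (increasing processing time): Job 1 Job 3 Job 4 Job 5 Job 2.
Job 1: 0→2
Job 3: 2→5
Job 4: 5→10
Job 5: 10→24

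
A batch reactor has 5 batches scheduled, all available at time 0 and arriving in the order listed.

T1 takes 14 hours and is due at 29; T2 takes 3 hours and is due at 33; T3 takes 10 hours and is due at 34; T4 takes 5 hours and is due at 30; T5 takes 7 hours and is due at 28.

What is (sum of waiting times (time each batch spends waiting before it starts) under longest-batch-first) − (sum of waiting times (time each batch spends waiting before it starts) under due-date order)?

LPT (decreasing processing time): T1 T3 T5 T4 T2.
T1: waits 0, runs 0→14
T3: waits 14, runs 14→24
T5: waits 24, runs 24→31
T4: waits 31, runs 31→36
T2: waits 36, runs 36→39
Sum = 0+14+24+31+36 = 105.
EDD (increasing due date): T5 T1 T4 T2 T3.
T5: waits 0, runs 0→7
T1: waits 7, runs 7→21
T4: waits 21, runs 21→26
T2: waits 26, runs 26→29
T3: waits 29, runs 29→39
Sum = 0+7+21+26+29 = 83.
Difference = 105 − 83 = 22.

22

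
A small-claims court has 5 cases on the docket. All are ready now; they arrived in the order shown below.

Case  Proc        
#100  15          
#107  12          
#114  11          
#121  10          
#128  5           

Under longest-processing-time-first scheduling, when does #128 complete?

53

LPT (decreasing processing time): #100 #107 #114 #121 #128.
#100: 0→15
#107: 15→27
#114: 27→38
#121: 38→48
#128: 48→53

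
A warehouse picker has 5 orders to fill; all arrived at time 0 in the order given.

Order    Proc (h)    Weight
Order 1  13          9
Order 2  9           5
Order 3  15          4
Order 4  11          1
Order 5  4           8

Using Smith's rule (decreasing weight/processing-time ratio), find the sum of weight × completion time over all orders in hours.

WSPT (decreasing weight/processing-time ratio): Order 5 Order 1 Order 2 Order 3 Order 4.
Order 5: finishes 4, weight 8, w·C = 32
Order 1: finishes 17, weight 9, w·C = 153
Order 2: finishes 26, weight 5, w·C = 130
Order 3: finishes 41, weight 4, w·C = 164
Order 4: finishes 52, weight 1, w·C = 52
Sum = 32+153+130+164+52 = 531.

531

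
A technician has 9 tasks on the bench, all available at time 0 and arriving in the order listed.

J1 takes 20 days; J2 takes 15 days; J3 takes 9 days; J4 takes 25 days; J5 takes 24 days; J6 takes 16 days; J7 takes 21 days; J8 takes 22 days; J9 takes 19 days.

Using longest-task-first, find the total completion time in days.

LPT (decreasing processing time): J4 J5 J8 J7 J1 J9 J6 J2 J3.
J4: 0→25
J5: 25→49
J8: 49→71
J7: 71→92
J1: 92→112
J9: 112→131
J6: 131→147
J2: 147→162
J3: 162→171
Sum = 25+49+71+92+112+131+147+162+171 = 960.

960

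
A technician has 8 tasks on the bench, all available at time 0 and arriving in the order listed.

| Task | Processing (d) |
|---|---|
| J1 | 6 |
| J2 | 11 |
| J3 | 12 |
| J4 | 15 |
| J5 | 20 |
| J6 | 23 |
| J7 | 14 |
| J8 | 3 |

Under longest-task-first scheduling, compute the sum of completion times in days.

LPT (decreasing processing time): J6 J5 J4 J7 J3 J2 J1 J8.
J6: 0→23
J5: 23→43
J4: 43→58
J7: 58→72
J3: 72→84
J2: 84→95
J1: 95→101
J8: 101→104
Sum = 23+43+58+72+84+95+101+104 = 580.

580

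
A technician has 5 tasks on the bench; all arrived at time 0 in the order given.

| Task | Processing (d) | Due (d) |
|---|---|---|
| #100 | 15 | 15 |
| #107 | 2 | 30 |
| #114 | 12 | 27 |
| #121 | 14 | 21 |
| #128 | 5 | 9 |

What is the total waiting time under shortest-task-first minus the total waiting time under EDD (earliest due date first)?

SPT (increasing processing time): #107 #128 #114 #121 #100.
#107: waits 0, runs 0→2
#128: waits 2, runs 2→7
#114: waits 7, runs 7→19
#121: waits 19, runs 19→33
#100: waits 33, runs 33→48
Sum = 0+2+7+19+33 = 61.
EDD (increasing due date): #128 #100 #121 #114 #107.
#128: waits 0, runs 0→5
#100: waits 5, runs 5→20
#121: waits 20, runs 20→34
#114: waits 34, runs 34→46
#107: waits 46, runs 46→48
Sum = 0+5+20+34+46 = 105.
Difference = 61 − 105 = -44.

-44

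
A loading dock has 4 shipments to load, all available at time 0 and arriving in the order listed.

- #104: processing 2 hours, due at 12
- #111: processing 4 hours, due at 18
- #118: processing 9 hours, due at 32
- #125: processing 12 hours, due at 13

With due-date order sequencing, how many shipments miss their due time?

1

EDD (increasing due date): #104 #125 #111 #118.
#104: 0→2, due 12, tardiness 0
#125: 2→14, due 13, tardiness 1
#111: 14→18, due 18, tardiness 0
#118: 18→27, due 32, tardiness 0
Late shipments: 1.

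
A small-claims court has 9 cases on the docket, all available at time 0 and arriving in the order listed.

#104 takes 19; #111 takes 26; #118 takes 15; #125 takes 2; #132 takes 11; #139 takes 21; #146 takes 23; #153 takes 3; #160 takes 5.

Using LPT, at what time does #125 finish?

125

LPT (decreasing processing time): #111 #146 #139 #104 #118 #132 #160 #153 #125.
#111: 0→26
#146: 26→49
#139: 49→70
#104: 70→89
#118: 89→104
#132: 104→115
#160: 115→120
#153: 120→123
#125: 123→125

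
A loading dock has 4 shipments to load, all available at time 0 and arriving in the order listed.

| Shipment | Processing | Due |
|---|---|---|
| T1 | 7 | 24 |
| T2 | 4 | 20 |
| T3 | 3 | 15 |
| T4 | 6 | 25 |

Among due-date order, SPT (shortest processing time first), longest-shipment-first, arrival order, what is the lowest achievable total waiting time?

EDD (increasing due date): T3 T2 T1 T4.
T3: waits 0, runs 0→3
T2: waits 3, runs 3→7
T1: waits 7, runs 7→14
T4: waits 14, runs 14→20
Sum = 0+3+7+14 = 24.
SPT (increasing processing time): T3 T2 T4 T1.
T3: waits 0, runs 0→3
T2: waits 3, runs 3→7
T4: waits 7, runs 7→13
T1: waits 13, runs 13→20
Sum = 0+3+7+13 = 23.
LPT (decreasing processing time): T1 T4 T2 T3.
T1: waits 0, runs 0→7
T4: waits 7, runs 7→13
T2: waits 13, runs 13→17
T3: waits 17, runs 17→20
Sum = 0+7+13+17 = 37.
FIFO (arrival order): T1 T2 T3 T4.
T1: waits 0, runs 0→7
T2: waits 7, runs 7→11
T3: waits 11, runs 11→14
T4: waits 14, runs 14→20
Sum = 0+7+11+14 = 32.
EDD 24, SPT 23, LPT 37, FIFO 32 → minimum 23.

23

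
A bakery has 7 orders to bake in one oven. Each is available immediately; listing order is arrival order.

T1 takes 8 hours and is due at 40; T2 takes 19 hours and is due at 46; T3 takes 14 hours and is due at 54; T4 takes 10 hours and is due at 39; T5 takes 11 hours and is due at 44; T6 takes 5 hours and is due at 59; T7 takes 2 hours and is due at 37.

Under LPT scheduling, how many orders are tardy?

4

LPT (decreasing processing time): T2 T3 T5 T4 T1 T6 T7.
T2: 0→19, due 46, tardiness 0
T3: 19→33, due 54, tardiness 0
T5: 33→44, due 44, tardiness 0
T4: 44→54, due 39, tardiness 15
T1: 54→62, due 40, tardiness 22
T6: 62→67, due 59, tardiness 8
T7: 67→69, due 37, tardiness 32
Late orders: 4.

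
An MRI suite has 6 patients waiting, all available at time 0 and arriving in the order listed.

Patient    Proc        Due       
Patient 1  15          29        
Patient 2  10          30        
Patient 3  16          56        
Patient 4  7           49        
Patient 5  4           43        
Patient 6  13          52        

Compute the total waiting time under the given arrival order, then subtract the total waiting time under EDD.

27

FIFO (arrival order): Patient 1 Patient 2 Patient 3 Patient 4 Patient 5 Patient 6.
Patient 1: waits 0, runs 0→15
Patient 2: waits 15, runs 15→25
Patient 3: waits 25, runs 25→41
Patient 4: waits 41, runs 41→48
Patient 5: waits 48, runs 48→52
Patient 6: waits 52, runs 52→65
Sum = 0+15+25+41+48+52 = 181.
EDD (increasing due date): Patient 1 Patient 2 Patient 5 Patient 4 Patient 6 Patient 3.
Patient 1: waits 0, runs 0→15
Patient 2: waits 15, runs 15→25
Patient 5: waits 25, runs 25→29
Patient 4: waits 29, runs 29→36
Patient 6: waits 36, runs 36→49
Patient 3: waits 49, runs 49→65
Sum = 0+15+25+29+36+49 = 154.
Difference = 181 − 154 = 27.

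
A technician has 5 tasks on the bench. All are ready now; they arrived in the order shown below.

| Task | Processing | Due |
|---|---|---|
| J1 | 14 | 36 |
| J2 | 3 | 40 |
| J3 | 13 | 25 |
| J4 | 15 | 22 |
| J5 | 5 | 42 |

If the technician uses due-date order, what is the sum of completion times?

180

EDD (increasing due date): J4 J3 J1 J2 J5.
J4: 0→15
J3: 15→28
J1: 28→42
J2: 42→45
J5: 45→50
Sum = 15+28+42+45+50 = 180.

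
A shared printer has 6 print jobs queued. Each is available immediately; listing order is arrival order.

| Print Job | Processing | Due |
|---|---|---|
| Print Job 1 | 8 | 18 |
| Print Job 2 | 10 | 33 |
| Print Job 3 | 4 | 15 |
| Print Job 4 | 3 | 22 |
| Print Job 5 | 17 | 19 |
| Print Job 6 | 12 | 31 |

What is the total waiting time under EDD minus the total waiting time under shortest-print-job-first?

EDD (increasing due date): Print Job 3 Print Job 1 Print Job 5 Print Job 4 Print Job 6 Print Job 2.
Print Job 3: waits 0, runs 0→4
Print Job 1: waits 4, runs 4→12
Print Job 5: waits 12, runs 12→29
Print Job 4: waits 29, runs 29→32
Print Job 6: waits 32, runs 32→44
Print Job 2: waits 44, runs 44→54
Sum = 0+4+12+29+32+44 = 121.
SPT (increasing processing time): Print Job 4 Print Job 3 Print Job 1 Print Job 2 Print Job 6 Print Job 5.
Print Job 4: waits 0, runs 0→3
Print Job 3: waits 3, runs 3→7
Print Job 1: waits 7, runs 7→15
Print Job 2: waits 15, runs 15→25
Print Job 6: waits 25, runs 25→37
Print Job 5: waits 37, runs 37→54
Sum = 0+3+7+15+25+37 = 87.
Difference = 121 − 87 = 34.

34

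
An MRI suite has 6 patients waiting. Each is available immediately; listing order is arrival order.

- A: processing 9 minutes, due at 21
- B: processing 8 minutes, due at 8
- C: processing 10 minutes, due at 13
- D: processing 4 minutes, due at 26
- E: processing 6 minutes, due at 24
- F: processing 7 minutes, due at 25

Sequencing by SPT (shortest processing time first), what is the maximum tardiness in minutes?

SPT (increasing processing time): D E F B A C.
D: 0→4, due 26, tardiness 0
E: 4→10, due 24, tardiness 0
F: 10→17, due 25, tardiness 0
B: 17→25, due 8, tardiness 17
A: 25→34, due 21, tardiness 13
C: 34→44, due 13, tardiness 31
Maximum = 31.

31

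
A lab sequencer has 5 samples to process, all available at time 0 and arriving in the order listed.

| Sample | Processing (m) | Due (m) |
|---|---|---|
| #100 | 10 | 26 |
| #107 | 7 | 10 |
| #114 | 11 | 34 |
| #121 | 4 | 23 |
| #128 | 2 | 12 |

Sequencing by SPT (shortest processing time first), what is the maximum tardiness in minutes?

3

SPT (increasing processing time): #128 #121 #107 #100 #114.
#128: 0→2, due 12, tardiness 0
#121: 2→6, due 23, tardiness 0
#107: 6→13, due 10, tardiness 3
#100: 13→23, due 26, tardiness 0
#114: 23→34, due 34, tardiness 0
Maximum = 3.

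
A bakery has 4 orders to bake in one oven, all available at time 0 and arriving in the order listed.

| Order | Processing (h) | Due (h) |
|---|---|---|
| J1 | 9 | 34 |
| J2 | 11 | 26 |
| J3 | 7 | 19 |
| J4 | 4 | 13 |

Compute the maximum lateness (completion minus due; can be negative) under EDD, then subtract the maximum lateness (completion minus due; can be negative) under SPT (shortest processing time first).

EDD (increasing due date): J4 J3 J2 J1.
J4: 0→4, due 13, lateness -9
J3: 4→11, due 19, lateness -8
J2: 11→22, due 26, lateness -4
J1: 22→31, due 34, lateness -3
Maximum = -3.
SPT (increasing processing time): J4 J3 J1 J2.
J4: 0→4, due 13, lateness -9
J3: 4→11, due 19, lateness -8
J1: 11→20, due 34, lateness -14
J2: 20→31, due 26, lateness 5
Maximum = 5.
Difference = -3 − 5 = -8.

-8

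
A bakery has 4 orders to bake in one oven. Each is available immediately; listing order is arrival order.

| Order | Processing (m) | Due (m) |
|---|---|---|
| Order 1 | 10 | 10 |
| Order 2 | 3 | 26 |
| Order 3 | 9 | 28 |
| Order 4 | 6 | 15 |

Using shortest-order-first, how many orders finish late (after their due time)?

SPT (increasing processing time): Order 2 Order 4 Order 3 Order 1.
Order 2: 0→3, due 26, tardiness 0
Order 4: 3→9, due 15, tardiness 0
Order 3: 9→18, due 28, tardiness 0
Order 1: 18→28, due 10, tardiness 18
Late orders: 1.

1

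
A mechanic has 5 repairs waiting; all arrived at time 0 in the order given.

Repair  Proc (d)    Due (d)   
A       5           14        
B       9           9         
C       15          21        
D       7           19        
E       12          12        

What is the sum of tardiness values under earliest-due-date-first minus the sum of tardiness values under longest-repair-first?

EDD (increasing due date): B E A D C.
B: 0→9, due 9, tardiness 0
E: 9→21, due 12, tardiness 9
A: 21→26, due 14, tardiness 12
D: 26→33, due 19, tardiness 14
C: 33→48, due 21, tardiness 27
Sum = 0+9+12+14+27 = 62.
LPT (decreasing processing time): C E B D A.
C: 0→15, due 21, tardiness 0
E: 15→27, due 12, tardiness 15
B: 27→36, due 9, tardiness 27
D: 36→43, due 19, tardiness 24
A: 43→48, due 14, tardiness 34
Sum = 0+15+27+24+34 = 100.
Difference = 62 − 100 = -38.

-38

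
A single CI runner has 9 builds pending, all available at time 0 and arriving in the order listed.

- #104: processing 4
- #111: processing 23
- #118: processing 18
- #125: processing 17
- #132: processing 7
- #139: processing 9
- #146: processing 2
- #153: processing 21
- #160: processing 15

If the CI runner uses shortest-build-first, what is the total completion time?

SPT (increasing processing time): #146 #104 #132 #139 #160 #125 #118 #153 #111.
#146: 0→2
#104: 2→6
#132: 6→13
#139: 13→22
#160: 22→37
#125: 37→54
#118: 54→72
#153: 72→93
#111: 93→116
Sum = 2+6+13+22+37+54+72+93+116 = 415.

415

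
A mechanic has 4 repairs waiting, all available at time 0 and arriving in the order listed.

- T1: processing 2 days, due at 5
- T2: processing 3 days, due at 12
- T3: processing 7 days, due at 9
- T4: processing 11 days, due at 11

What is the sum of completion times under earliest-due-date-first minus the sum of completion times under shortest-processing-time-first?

12

EDD (increasing due date): T1 T3 T4 T2.
T1: 0→2
T3: 2→9
T4: 9→20
T2: 20→23
Sum = 2+9+20+23 = 54.
SPT (increasing processing time): T1 T2 T3 T4.
T1: 0→2
T2: 2→5
T3: 5→12
T4: 12→23
Sum = 2+5+12+23 = 42.
Difference = 54 − 42 = 12.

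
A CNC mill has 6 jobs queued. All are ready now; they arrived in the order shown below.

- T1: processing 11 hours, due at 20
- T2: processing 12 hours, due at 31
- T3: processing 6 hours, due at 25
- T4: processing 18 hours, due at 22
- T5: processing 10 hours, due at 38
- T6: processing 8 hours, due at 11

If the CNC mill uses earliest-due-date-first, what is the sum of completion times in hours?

227

EDD (increasing due date): T6 T1 T4 T3 T2 T5.
T6: 0→8
T1: 8→19
T4: 19→37
T3: 37→43
T2: 43→55
T5: 55→65
Sum = 8+19+37+43+55+65 = 227.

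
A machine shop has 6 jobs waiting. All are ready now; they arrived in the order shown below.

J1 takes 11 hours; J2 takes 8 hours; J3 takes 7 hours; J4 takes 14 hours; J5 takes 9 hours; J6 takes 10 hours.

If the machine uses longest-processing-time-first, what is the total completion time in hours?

229

LPT (decreasing processing time): J4 J1 J6 J5 J2 J3.
J4: 0→14
J1: 14→25
J6: 25→35
J5: 35→44
J2: 44→52
J3: 52→59
Sum = 14+25+35+44+52+59 = 229.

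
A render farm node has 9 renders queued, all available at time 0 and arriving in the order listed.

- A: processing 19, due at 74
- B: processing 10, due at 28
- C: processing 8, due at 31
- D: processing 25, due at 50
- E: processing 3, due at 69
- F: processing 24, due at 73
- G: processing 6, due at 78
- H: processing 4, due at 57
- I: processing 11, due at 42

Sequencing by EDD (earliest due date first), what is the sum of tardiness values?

EDD (increasing due date): B C I D H E F A G.
B: 0→10, due 28, tardiness 0
C: 10→18, due 31, tardiness 0
I: 18→29, due 42, tardiness 0
D: 29→54, due 50, tardiness 4
H: 54→58, due 57, tardiness 1
E: 58→61, due 69, tardiness 0
F: 61→85, due 73, tardiness 12
A: 85→104, due 74, tardiness 30
G: 104→110, due 78, tardiness 32
Sum = 0+0+0+4+1+0+12+30+32 = 79.

79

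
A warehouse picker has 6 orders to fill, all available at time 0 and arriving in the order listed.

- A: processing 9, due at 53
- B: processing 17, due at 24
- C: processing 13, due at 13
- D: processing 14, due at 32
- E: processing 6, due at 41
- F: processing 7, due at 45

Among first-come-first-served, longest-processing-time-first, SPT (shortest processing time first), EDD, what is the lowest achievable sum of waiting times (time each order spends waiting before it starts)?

FIFO (arrival order): A B C D E F.
A: waits 0, runs 0→9
B: waits 9, runs 9→26
C: waits 26, runs 26→39
D: waits 39, runs 39→53
E: waits 53, runs 53→59
F: waits 59, runs 59→66
Sum = 0+9+26+39+53+59 = 186.
LPT (decreasing processing time): B D C A F E.
B: waits 0, runs 0→17
D: waits 17, runs 17→31
C: waits 31, runs 31→44
A: waits 44, runs 44→53
F: waits 53, runs 53→60
E: waits 60, runs 60→66
Sum = 0+17+31+44+53+60 = 205.
SPT (increasing processing time): E F A C D B.
E: waits 0, runs 0→6
F: waits 6, runs 6→13
A: waits 13, runs 13→22
C: waits 22, runs 22→35
D: waits 35, runs 35→49
B: waits 49, runs 49→66
Sum = 0+6+13+22+35+49 = 125.
EDD (increasing due date): C B D E F A.
C: waits 0, runs 0→13
B: waits 13, runs 13→30
D: waits 30, runs 30→44
E: waits 44, runs 44→50
F: waits 50, runs 50→57
A: waits 57, runs 57→66
Sum = 0+13+30+44+50+57 = 194.
FIFO 186, LPT 205, SPT 125, EDD 194 → minimum 125.

125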